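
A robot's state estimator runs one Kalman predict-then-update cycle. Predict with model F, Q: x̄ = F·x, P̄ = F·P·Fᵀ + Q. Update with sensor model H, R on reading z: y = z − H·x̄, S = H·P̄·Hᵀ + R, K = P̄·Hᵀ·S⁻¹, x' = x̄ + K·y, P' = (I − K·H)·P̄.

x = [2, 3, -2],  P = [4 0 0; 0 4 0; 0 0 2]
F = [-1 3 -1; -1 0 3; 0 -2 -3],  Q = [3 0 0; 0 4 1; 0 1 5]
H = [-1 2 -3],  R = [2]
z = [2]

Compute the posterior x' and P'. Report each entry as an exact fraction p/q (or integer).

x̄ = F·x = [9, -8, 0]
P̄ = F·P·Fᵀ + Q = [45 -2 -18; -2 26 -17; -18 -17 39]
y = z − H·x̄ = [27]
S = H·P̄·Hᵀ + R = [606]
K = P̄·Hᵀ·S⁻¹ = [5/606; 35/202; -133/606]
x' = x̄ + K·y = [1863/202, -671/202, -1197/202]
P' = (I − K·H)·P̄ = [27245/606 -579/202 -10243/606; -579/202 1577/202 1221/202; -10243/606 1221/202 5945/606]

x' = [1863/202, -671/202, -1197/202]
P' = [27245/606 -579/202 -10243/606; -579/202 1577/202 1221/202; -10243/606 1221/202 5945/606]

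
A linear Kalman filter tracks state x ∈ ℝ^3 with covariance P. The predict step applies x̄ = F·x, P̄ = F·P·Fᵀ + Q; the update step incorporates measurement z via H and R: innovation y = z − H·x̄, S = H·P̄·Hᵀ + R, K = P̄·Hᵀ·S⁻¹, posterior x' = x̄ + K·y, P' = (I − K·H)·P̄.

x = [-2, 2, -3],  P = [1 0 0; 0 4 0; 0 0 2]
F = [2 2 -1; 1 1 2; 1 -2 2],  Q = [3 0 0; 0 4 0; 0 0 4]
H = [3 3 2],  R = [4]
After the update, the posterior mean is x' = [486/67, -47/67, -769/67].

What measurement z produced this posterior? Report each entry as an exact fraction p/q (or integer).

x̄ = F·x = [3, -6, -12]
P̄ = F·P·Fᵀ + Q = [25 6 -18; 6 17 1; -18 1 29]
S = H·P̄·Hᵀ + R = [402]
K = P̄·Hᵀ·S⁻¹ = [19/134; 71/402; 7/402]
x' − x̄ = [285/67, 355/67, 35/67] = K·y
y = (KᵀK)⁻¹·Kᵀ·(x' − x̄) = [30]
z = y + H·x̄ = [30] + [-33] = [-3]

z = [-3]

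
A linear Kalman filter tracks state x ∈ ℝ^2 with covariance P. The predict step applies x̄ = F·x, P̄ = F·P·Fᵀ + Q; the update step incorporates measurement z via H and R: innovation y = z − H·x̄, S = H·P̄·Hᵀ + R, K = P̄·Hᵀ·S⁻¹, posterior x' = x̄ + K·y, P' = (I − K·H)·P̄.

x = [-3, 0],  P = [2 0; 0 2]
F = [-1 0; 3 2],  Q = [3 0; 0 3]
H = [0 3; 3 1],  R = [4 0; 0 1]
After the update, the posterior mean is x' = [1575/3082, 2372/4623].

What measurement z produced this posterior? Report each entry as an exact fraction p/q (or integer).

x̄ = F·x = [3, -9]
P̄ = F·P·Fᵀ + Q = [5 -6; -6 29]
S = H·P̄·Hᵀ + R = [265 33; 33 39]
K = P̄·Hᵀ·S⁻¹ = [-333/3082 993/3082; 505/1541 22/4623]
x' − x̄ = [-7671/3082, 43979/4623] = K·y
y = (KᵀK)⁻¹·Kᵀ·(x' − x̄) = [29, 2]
z = y + H·x̄ = [29, 2] + [-27, 0] = [2, 2]

z = [2, 2]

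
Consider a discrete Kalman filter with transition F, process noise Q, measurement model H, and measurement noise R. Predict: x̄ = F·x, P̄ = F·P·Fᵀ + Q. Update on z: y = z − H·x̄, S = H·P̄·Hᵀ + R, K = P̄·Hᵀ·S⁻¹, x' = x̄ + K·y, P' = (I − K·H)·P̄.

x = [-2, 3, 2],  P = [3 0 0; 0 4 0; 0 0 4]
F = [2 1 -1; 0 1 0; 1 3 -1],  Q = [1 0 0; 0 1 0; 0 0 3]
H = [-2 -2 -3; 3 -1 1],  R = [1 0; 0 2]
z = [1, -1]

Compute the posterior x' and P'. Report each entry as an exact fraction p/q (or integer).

x̄ = F·x = [-3, 3, 5]
P̄ = F·P·Fᵀ + Q = [21 4 22; 4 5 12; 22 12 46]
y = z − H·x̄ = [16, 6]
S = H·P̄·Hᵀ + R = [959 -500; -500 326]
K = P̄·Hᵀ·S⁻¹ = [122/2847 1789/5694; -4052/31317 -8779/62634; -8578/31317 -3550/31317]
x' = x̄ + K·y = [-94/219, 214/2409, -151/2409]
P' = (I − K·H)·P̄ = [2969/5694 1961/5694 -1684/2847; 1961/5694 42355/62634 -19958/31317; -1684/2847 -19958/31317 28514/31317]

x' = [-94/219, 214/2409, -151/2409]
P' = [2969/5694 1961/5694 -1684/2847; 1961/5694 42355/62634 -19958/31317; -1684/2847 -19958/31317 28514/31317]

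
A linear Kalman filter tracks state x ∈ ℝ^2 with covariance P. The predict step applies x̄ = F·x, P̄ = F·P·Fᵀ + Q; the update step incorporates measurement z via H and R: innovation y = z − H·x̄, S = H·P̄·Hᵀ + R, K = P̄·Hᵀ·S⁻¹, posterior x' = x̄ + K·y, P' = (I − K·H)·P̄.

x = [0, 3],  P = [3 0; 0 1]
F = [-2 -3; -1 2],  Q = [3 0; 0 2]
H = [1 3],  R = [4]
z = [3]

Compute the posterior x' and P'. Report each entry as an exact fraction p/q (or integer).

x̄ = F·x = [-9, 6]
P̄ = F·P·Fᵀ + Q = [24 0; 0 9]
y = z − H·x̄ = [-6]
S = H·P̄·Hᵀ + R = [109]
K = P̄·Hᵀ·S⁻¹ = [24/109; 27/109]
x' = x̄ + K·y = [-1125/109, 492/109]
P' = (I − K·H)·P̄ = [2040/109 -648/109; -648/109 252/109]

x' = [-1125/109, 492/109]
P' = [2040/109 -648/109; -648/109 252/109]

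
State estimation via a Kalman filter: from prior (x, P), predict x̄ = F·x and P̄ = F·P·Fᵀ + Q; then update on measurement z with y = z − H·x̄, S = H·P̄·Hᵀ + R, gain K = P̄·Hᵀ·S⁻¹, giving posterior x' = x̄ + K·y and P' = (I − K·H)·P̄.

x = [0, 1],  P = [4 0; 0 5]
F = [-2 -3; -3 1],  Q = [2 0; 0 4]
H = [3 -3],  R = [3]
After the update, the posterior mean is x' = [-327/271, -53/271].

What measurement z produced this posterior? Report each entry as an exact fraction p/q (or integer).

x̄ = F·x = [-3, 1]
P̄ = F·P·Fᵀ + Q = [63 9; 9 45]
S = H·P̄·Hᵀ + R = [813]
K = P̄·Hᵀ·S⁻¹ = [54/271; -36/271]
x' − x̄ = [486/271, -324/271] = K·y
y = (KᵀK)⁻¹·Kᵀ·(x' − x̄) = [9]
z = y + H·x̄ = [9] + [-12] = [-3]

z = [-3]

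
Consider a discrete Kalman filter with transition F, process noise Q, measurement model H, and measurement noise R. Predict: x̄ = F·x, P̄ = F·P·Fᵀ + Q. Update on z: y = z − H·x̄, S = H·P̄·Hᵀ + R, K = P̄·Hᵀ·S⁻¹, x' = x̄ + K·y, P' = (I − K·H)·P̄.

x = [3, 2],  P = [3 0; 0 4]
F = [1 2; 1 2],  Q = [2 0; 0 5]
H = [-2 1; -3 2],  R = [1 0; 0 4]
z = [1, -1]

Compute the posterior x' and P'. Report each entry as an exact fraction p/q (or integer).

x' = [2/83, 53/166]
P' = [307/83 1039/166; 1039/166 3671/332]

x̄ = F·x = [7, 7]
P̄ = F·P·Fᵀ + Q = [21 19; 19 24]
y = z − H·x̄ = [8, 6]
S = H·P̄·Hᵀ + R = [33 41; 41 61]
K = P̄·Hᵀ·S⁻¹ = [-189/166 59/166; -485/332 277/332]
x' = x̄ + K·y = [2/83, 53/166]
P' = (I − K·H)·P̄ = [307/83 1039/166; 1039/166 3671/332]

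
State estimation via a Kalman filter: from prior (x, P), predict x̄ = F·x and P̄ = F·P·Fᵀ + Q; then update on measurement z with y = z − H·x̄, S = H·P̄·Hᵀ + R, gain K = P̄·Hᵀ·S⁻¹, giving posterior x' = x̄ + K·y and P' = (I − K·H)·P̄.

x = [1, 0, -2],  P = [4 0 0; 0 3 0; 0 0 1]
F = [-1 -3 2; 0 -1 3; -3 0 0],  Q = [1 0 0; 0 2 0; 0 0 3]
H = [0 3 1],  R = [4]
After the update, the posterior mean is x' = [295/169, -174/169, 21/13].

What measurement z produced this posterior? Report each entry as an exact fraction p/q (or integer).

z = [-1]

x̄ = F·x = [-5, -6, -3]
P̄ = F·P·Fᵀ + Q = [36 15 12; 15 14 0; 12 0 39]
S = H·P̄·Hᵀ + R = [169]
K = P̄·Hᵀ·S⁻¹ = [57/169; 42/169; 3/13]
x' − x̄ = [1140/169, 840/169, 60/13] = K·y
y = (KᵀK)⁻¹·Kᵀ·(x' − x̄) = [20]
z = y + H·x̄ = [20] + [-21] = [-1]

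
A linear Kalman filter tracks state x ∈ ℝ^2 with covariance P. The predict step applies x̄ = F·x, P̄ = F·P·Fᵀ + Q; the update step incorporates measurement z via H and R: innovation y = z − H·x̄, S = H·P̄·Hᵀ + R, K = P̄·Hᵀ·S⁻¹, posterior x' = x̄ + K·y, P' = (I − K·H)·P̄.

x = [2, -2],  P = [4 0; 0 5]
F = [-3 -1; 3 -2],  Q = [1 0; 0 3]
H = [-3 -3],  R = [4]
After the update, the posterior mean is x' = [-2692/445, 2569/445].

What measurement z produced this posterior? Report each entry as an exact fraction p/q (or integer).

x̄ = F·x = [-4, 10]
P̄ = F·P·Fᵀ + Q = [42 -26; -26 59]
S = H·P̄·Hᵀ + R = [445]
K = P̄·Hᵀ·S⁻¹ = [-48/445; -99/445]
x' − x̄ = [-912/445, -1881/445] = K·y
y = (KᵀK)⁻¹·Kᵀ·(x' − x̄) = [19]
z = y + H·x̄ = [19] + [-18] = [1]

z = [1]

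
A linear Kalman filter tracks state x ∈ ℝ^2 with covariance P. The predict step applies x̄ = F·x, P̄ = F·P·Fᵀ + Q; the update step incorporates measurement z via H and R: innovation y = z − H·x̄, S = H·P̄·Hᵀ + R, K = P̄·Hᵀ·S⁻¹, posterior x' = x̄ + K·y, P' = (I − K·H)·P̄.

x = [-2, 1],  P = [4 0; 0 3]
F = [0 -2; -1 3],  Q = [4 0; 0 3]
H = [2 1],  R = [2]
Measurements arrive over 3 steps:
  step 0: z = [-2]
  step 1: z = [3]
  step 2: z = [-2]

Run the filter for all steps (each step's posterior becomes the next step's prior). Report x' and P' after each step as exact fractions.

step 0: x' = [-7/2, 73/14], P' = [9 -17; -17 237/7]
step 1: x' = [-73/19, 197/19], P' = [16960/209 -33336/209; -33336/209 65894/209]
step 2: x' = [-124274/20571, 205514/20571], P' = [4682212/20571 -9230848/20571; -9230848/20571 18234850/20571]

step 0: x̄ = F·x = [-2, 5]
step 0: P̄ = F·P·Fᵀ + Q = [16 -18; -18 34]
step 0: y = z − H·x̄ = [-3]
step 0: S = H·P̄·Hᵀ + R = [28]
step 0: K = P̄·Hᵀ·S⁻¹ = [1/2; -1/14]
step 0: x' = x̄ + K·y = [-7/2, 73/14]
step 0: P' = (I − K·H)·P̄ = [9 -17; -17 237/7]
step 1: x̄ = F·x = [-73/7, 134/7]
step 1: P̄ = F·P·Fᵀ + Q = [976/7 -1660/7; -1660/7 2931/7]
step 1: y = z − H·x̄ = [33/7]
step 1: S = H·P̄·Hᵀ + R = [209/7]
step 1: K = P̄·Hᵀ·S⁻¹ = [292/209; -389/209]
step 1: x' = x̄ + K·y = [-73/19, 197/19]
step 1: P' = (I − K·H)·P̄ = [16960/209 -33336/209; -33336/209 65894/209]
step 2: x̄ = F·x = [-394/19, 664/19]
step 2: P̄ = F·P·Fᵀ + Q = [264412/209 -462036/209; -462036/209 810649/209]
step 2: y = z − H·x̄ = [86/19]
step 2: S = H·P̄·Hᵀ + R = [20571/209]
step 2: K = P̄·Hᵀ·S⁻¹ = [66788/20571; -113423/20571]
step 2: x' = x̄ + K·y = [-124274/20571, 205514/20571]
step 2: P' = (I − K·H)·P̄ = [4682212/20571 -9230848/20571; -9230848/20571 18234850/20571]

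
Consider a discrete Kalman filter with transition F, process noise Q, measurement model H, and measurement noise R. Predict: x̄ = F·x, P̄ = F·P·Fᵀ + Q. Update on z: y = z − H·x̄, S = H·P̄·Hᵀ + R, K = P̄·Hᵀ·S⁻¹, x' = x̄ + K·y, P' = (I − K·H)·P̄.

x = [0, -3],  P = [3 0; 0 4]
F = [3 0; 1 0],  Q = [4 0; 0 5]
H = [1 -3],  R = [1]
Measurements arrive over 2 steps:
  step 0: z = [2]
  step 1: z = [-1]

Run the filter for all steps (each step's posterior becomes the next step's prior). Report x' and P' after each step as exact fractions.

step 0: x̄ = F·x = [0, 0]
step 0: P̄ = F·P·Fᵀ + Q = [31 9; 9 8]
step 0: y = z − H·x̄ = [2]
step 0: S = H·P̄·Hᵀ + R = [50]
step 0: K = P̄·Hᵀ·S⁻¹ = [2/25; -3/10]
step 0: x' = x̄ + K·y = [4/25, -3/5]
step 0: P' = (I − K·H)·P̄ = [767/25 51/5; 51/5 7/2]
step 1: x̄ = F·x = [12/25, 4/25]
step 1: P̄ = F·P·Fᵀ + Q = [7003/25 2301/25; 2301/25 892/25]
step 1: y = z − H·x̄ = [-1]
step 1: S = H·P̄·Hᵀ + R = [50]
step 1: K = P̄·Hᵀ·S⁻¹ = [2/25; -3/10]
step 1: x' = x̄ + K·y = [2/5, 23/50]
step 1: P' = (I − K·H)·P̄ = [1399/5 2331/25; 2331/25 1559/50]

step 0: x' = [4/25, -3/5], P' = [767/25 51/5; 51/5 7/2]
step 1: x' = [2/5, 23/50], P' = [1399/5 2331/25; 2331/25 1559/50]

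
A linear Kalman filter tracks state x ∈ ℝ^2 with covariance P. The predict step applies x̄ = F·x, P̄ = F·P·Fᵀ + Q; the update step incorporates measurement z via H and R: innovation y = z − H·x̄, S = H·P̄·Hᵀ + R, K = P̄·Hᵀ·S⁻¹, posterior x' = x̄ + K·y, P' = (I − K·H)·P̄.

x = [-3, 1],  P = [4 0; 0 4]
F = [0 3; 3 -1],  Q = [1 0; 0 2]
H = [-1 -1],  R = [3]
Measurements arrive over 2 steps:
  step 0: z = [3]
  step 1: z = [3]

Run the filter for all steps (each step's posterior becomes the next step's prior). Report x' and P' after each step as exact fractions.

step 0: x̄ = F·x = [3, -10]
step 0: P̄ = F·P·Fᵀ + Q = [37 -12; -12 42]
step 0: y = z − H·x̄ = [-4]
step 0: S = H·P̄·Hᵀ + R = [58]
step 0: K = P̄·Hᵀ·S⁻¹ = [-25/58; -15/29]
step 0: x' = x̄ + K·y = [137/29, -230/29]
step 0: P' = (I − K·H)·P̄ = [1521/58 -723/29; -723/29 768/29]
step 1: x̄ = F·x = [-690/29, 641/29]
step 1: P̄ = F·P·Fᵀ + Q = [6941/29 -8811/29; -8811/29 24017/58]
step 1: y = z − H·x̄ = [38/29]
step 1: S = H·P̄·Hᵀ + R = [2829/58]
step 1: K = P̄·Hᵀ·S⁻¹ = [3740/2829; -6395/2829]
step 1: x' = x̄ + K·y = [-62410/2829, 54151/2829]
step 1: P' = (I − K·H)·P̄ = [435941/2829 -447161/2829; -447161/2829 466346/2829]

step 0: x' = [137/29, -230/29], P' = [1521/58 -723/29; -723/29 768/29]
step 1: x' = [-62410/2829, 54151/2829], P' = [435941/2829 -447161/2829; -447161/2829 466346/2829]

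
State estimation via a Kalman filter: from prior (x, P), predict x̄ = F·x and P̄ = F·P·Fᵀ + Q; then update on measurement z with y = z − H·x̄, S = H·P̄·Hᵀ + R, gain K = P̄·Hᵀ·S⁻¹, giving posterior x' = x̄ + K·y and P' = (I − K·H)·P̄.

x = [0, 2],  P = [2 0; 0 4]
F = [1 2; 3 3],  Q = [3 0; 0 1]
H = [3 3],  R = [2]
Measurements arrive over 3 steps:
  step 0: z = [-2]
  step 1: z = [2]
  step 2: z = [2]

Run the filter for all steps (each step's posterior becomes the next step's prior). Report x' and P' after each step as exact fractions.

step 0: x' = [4/613, -402/613], P' = [2337/1226 -2235/1226; -2235/1226 2405/1226]
step 1: x' = [126808/119641, -56658/119641], P' = [181051/119641 -165009/119641; -165009/119641 175009/119641]
step 2: x' = [-6268756/10591487, 13618110/10591487], P' = [15725818/10591487 -14349618/10591487; -14349618/10591487 15273908/10591487]

step 0: x̄ = F·x = [4, 6]
step 0: P̄ = F·P·Fᵀ + Q = [21 30; 30 55]
step 0: y = z − H·x̄ = [-32]
step 0: S = H·P̄·Hᵀ + R = [1226]
step 0: K = P̄·Hᵀ·S⁻¹ = [153/1226; 255/1226]
step 0: x' = x̄ + K·y = [4/613, -402/613]
step 0: P' = (I − K·H)·P̄ = [2337/1226 -2235/1226; -2235/1226 2405/1226]
step 1: x̄ = F·x = [-800/613, -1194/613]
step 1: P̄ = F·P·Fᵀ + Q = [6695/1226 663/613; 663/613 1837/613]
step 1: y = z − H·x̄ = [7208/613]
step 1: S = H·P̄·Hᵀ + R = [119641/1226]
step 1: K = P̄·Hᵀ·S⁻¹ = [24063/119641; 15000/119641]
step 1: x' = x̄ + K·y = [126808/119641, -56658/119641]
step 1: P' = (I − K·H)·P̄ = [181051/119641 -165009/119641; -165009/119641 175009/119641]
step 2: x̄ = F·x = [13492/119641, 210450/119641]
step 2: P̄ = F·P·Fᵀ + Q = [579974/119641 108126/119641; 108126/119641 354019/119641]
step 2: y = z − H·x̄ = [-432544/119641]
step 2: S = H·P̄·Hᵀ + R = [10591487/119641]
step 2: K = P̄·Hᵀ·S⁻¹ = [2064300/10591487; 1386435/10591487]
step 2: x' = x̄ + K·y = [-6268756/10591487, 13618110/10591487]
step 2: P' = (I − K·H)·P̄ = [15725818/10591487 -14349618/10591487; -14349618/10591487 15273908/10591487]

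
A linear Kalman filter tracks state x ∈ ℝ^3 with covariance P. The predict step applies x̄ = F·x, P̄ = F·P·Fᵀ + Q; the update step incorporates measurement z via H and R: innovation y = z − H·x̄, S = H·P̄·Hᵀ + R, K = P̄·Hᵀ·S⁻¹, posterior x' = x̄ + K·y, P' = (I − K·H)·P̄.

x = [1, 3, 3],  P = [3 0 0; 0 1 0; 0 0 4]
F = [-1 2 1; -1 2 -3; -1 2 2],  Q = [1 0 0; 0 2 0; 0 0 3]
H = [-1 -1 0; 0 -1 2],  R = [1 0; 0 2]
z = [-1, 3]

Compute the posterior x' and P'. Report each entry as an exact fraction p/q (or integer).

x̄ = F·x = [8, -4, 11]
P̄ = F·P·Fᵀ + Q = [12 -5 15; -5 45 -17; 15 -17 26]
y = z − H·x̄ = [3, -23]
S = H·P̄·Hᵀ + R = [48 44; 44 219]
K = P̄·Hᵀ·S⁻¹ = [-3073/8576 497/2144; -1321/2144 -127/536; -1299/4288 403/1072]
x' = x̄ + K·y = [13665/8576, -855/2144, 6195/4288]
P' = (I − K·H)·P̄ = [11821/8576 -2187/2144 -1193/4288; -2187/2144 877/536 623/1072; -1193/4288 623/1072 1429/2144]

x' = [13665/8576, -855/2144, 6195/4288]
P' = [11821/8576 -2187/2144 -1193/4288; -2187/2144 877/536 623/1072; -1193/4288 623/1072 1429/2144]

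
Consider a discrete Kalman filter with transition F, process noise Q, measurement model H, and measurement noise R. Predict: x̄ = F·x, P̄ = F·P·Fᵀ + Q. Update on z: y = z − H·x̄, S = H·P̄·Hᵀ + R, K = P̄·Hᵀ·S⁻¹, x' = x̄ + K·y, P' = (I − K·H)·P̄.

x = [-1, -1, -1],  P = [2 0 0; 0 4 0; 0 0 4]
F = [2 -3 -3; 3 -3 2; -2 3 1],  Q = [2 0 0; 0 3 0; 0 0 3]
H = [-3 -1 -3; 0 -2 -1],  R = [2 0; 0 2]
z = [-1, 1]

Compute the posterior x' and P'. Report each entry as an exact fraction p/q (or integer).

x' = [12712/6211, 2418/6211, -11377/6211]
P' = [619178/31055 362974/31055 -727616/31055; 362974/31055 237242/31055 -438618/31055; -727616/31055 -438618/31055 866942/31055]

x̄ = F·x = [4, -2, -2]
P̄ = F·P·Fᵀ + Q = [82 24 -56; 24 73 -40; -56 -40 51]
y = z − H·x̄ = [3, -5]
S = H·P̄·Hᵀ + R = [168 -5; -5 185]
K = P̄·Hᵀ·S⁻¹ = [-3766/6211 834/31055; -1031/6211 -17933/31055; 2064/6211 5147/31055]
x' = x̄ + K·y = [12712/6211, 2418/6211, -11377/6211]
P' = (I − K·H)·P̄ = [619178/31055 362974/31055 -727616/31055; 362974/31055 237242/31055 -438618/31055; -727616/31055 -438618/31055 866942/31055]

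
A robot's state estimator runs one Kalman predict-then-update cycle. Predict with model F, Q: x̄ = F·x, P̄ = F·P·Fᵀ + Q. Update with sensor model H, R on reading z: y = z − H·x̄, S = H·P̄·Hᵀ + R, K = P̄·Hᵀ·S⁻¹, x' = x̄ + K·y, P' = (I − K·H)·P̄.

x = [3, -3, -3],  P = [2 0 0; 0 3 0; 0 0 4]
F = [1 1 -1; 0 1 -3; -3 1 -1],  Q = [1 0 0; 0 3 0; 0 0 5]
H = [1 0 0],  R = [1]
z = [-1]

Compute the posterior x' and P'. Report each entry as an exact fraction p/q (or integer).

x' = [-7/11, 6/11, -103/11]
P' = [10/11 15/11 1/11; 15/11 237/11 150/11; 1/11 150/11 329/11]

x̄ = F·x = [3, 6, -9]
P̄ = F·P·Fᵀ + Q = [10 15 1; 15 42 15; 1 15 30]
y = z − H·x̄ = [-4]
S = H·P̄·Hᵀ + R = [11]
K = P̄·Hᵀ·S⁻¹ = [10/11; 15/11; 1/11]
x' = x̄ + K·y = [-7/11, 6/11, -103/11]
P' = (I − K·H)·P̄ = [10/11 15/11 1/11; 15/11 237/11 150/11; 1/11 150/11 329/11]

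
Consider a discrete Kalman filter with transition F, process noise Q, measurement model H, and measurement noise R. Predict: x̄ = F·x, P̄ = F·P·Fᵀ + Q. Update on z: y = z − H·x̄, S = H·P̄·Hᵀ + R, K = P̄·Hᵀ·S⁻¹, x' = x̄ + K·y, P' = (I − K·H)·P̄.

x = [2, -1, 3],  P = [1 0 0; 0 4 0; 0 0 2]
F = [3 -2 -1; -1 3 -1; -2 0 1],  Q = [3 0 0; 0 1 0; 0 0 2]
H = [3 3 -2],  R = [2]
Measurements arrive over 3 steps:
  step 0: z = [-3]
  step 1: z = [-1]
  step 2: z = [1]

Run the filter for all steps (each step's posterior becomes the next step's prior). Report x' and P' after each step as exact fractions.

step 0: x' = [27/5, -230/31, -47/31], P' = [269/10 -59/2 -4; -59/2 2075/62 180/31; -4 180/31 88/31]
step 1: x' = [1939541/561155, -2326572/561155, -313879/561155], P' = [12220893/561155 -14326811/561155 -3522782/561155; -14326811/561155 17466207/561155 4984174/561155; -3522782/561155 4984174/561155 2339118/561155]
step 2: x' = [320595224/92690723, -353279943/92690723, -96678401/92690723], P' = [18836145228/1019597953 -21934996948/1019597953 -5276034238/1019597953; -21934996948/1019597953 26754656418/1019597953 7688456894/1019597953; -5276034238/1019597953 7688456894/1019597953 3874688352/1019597953]

step 0: x̄ = F·x = [5, -8, -1]
step 0: P̄ = F·P·Fᵀ + Q = [30 -25 -8; -25 40 0; -8 0 8]
step 0: y = z − H·x̄ = [4]
step 0: S = H·P̄·Hᵀ + R = [310]
step 0: K = P̄·Hᵀ·S⁻¹ = [1/10; 9/62; -4/31]
step 0: x' = x̄ + K·y = [27/5, -230/31, -47/31]
step 0: P' = (I − K·H)·P̄ = [269/10 -59/2 -4; -59/2 2075/62 180/31; -4 180/31 88/31]
step 1: x̄ = F·x = [5046/155, -4052/155, -1909/155]
step 1: P̄ = F·P·Fᵀ + Q = [242741/310 -93151/155 -48647/155; -93151/155 72247/155 37414/155; -48647/155 37414/155 19908/155]
step 1: y = z − H·x̄ = [-1391/31]
step 1: S = H·P̄·Hᵀ + R = [112231/62]
step 1: K = P̄·Hᵀ·S⁻¹ = [72781/112231; -55016/112231; -29406/112231]
step 1: x' = x̄ + K·y = [1939541/561155, -2326572/561155, -313879/561155]
step 1: P' = (I − K·H)·P̄ = [12220893/561155 -14326811/561155 -3522782/561155; -14326811/561155 17466207/561155 4984174/561155; -3522782/561155 4984174/561155 2339118/561155]
step 2: x̄ = F·x = [10785646/561155, -8605378/561155, -4192961/561155]
step 2: P̄ = F·P·Fᵀ + Q = [396870568/561155 -294654334/561155 -160553978/561155; -294654334/561155 221327287/561155 119493274/561155; -160553978/561155 119493274/561155 66436128/561155]
step 2: y = z − H·x̄ = [-14365571/561155]
step 2: S = H·P̄·Hᵀ + R = [1019597953/561155]
step 2: K = P̄·Hᵀ·S⁻¹ = [627756658/1019597953; -458967689/1019597953; -256054368/1019597953]
step 2: x' = x̄ + K·y = [320595224/92690723, -353279943/92690723, -96678401/92690723]
step 2: P' = (I − K·H)·P̄ = [18836145228/1019597953 -21934996948/1019597953 -5276034238/1019597953; -21934996948/1019597953 26754656418/1019597953 7688456894/1019597953; -5276034238/1019597953 7688456894/1019597953 3874688352/1019597953]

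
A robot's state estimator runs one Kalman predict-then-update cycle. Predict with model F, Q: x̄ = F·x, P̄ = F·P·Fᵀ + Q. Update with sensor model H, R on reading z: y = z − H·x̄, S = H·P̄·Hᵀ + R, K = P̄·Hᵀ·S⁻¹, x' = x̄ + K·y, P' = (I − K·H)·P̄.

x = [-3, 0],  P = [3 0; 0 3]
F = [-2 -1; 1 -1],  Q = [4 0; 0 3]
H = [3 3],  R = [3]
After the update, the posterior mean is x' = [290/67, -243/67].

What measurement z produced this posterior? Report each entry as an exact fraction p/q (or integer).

x̄ = F·x = [6, -3]
P̄ = F·P·Fᵀ + Q = [19 -3; -3 9]
S = H·P̄·Hᵀ + R = [201]
K = P̄·Hᵀ·S⁻¹ = [16/67; 6/67]
x' − x̄ = [-112/67, -42/67] = K·y
y = (KᵀK)⁻¹·Kᵀ·(x' − x̄) = [-7]
z = y + H·x̄ = [-7] + [9] = [2]

z = [2]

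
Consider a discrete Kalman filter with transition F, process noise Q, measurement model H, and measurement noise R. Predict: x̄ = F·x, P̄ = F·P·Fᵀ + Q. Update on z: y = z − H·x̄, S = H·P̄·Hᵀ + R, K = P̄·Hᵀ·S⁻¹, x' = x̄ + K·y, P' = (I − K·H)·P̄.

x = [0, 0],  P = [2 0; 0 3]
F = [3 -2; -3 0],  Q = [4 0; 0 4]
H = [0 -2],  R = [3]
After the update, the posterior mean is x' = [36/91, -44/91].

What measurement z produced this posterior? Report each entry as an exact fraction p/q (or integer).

z = [1]

x̄ = F·x = [0, 0]
P̄ = F·P·Fᵀ + Q = [34 -18; -18 22]
S = H·P̄·Hᵀ + R = [91]
K = P̄·Hᵀ·S⁻¹ = [36/91; -44/91]
x' − x̄ = [36/91, -44/91] = K·y
y = (KᵀK)⁻¹·Kᵀ·(x' − x̄) = [1]
z = y + H·x̄ = [1] + [0] = [1]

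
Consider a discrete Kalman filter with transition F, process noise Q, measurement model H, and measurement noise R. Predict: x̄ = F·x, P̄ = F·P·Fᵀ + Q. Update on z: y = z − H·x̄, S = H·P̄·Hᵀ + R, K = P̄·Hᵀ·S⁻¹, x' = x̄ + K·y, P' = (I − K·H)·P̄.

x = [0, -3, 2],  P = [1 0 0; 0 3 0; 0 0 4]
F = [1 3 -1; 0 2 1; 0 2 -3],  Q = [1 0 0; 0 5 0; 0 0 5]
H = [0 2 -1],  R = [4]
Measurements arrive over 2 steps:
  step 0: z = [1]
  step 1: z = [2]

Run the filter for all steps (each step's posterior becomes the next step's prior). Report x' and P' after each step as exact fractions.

step 0: x̄ = F·x = [-11, -4, -12]
step 0: P̄ = F·P·Fᵀ + Q = [33 14 30; 14 21 0; 30 0 53]
step 0: y = z − H·x̄ = [-3]
step 0: S = H·P̄·Hᵀ + R = [141]
step 0: K = P̄·Hᵀ·S⁻¹ = [-2/141; 14/47; -53/141]
step 0: x' = x̄ + K·y = [-515/47, -230/47, -511/47]
step 0: P' = (I − K·H)·P̄ = [4649/141 686/47 4124/141; 686/47 399/47 742/47; 4124/141 742/47 4664/141]
step 1: x̄ = F·x = [-694/47, -971/47, 1073/47]
step 1: P̄ = F·P·Fᵀ + Q = [3657/47 4328/47 -3856/47; 4328/47 19061/141 -6036/47; -3856/47 -6036/47 6919/47]
step 1: y = z − H·x̄ = [3109/47]
step 1: S = H·P̄·Hᵀ + R = [169997/141]
step 1: K = P̄·Hᵀ·S⁻¹ = [37536/169997; 56230/169997; -56973/169997]
step 1: x' = x̄ + K·y = [-27202/169997, 207489/169997, 112292/169997]
step 1: P' = (I − K·H)·P̄ = [3234651/169997 685048/169997 1219952/169997; 685048/169997 556737/169997 888554/169997; 1219952/169997 888554/169997 2005000/169997]

step 0: x' = [-515/47, -230/47, -511/47], P' = [4649/141 686/47 4124/141; 686/47 399/47 742/47; 4124/141 742/47 4664/141]
step 1: x' = [-27202/169997, 207489/169997, 112292/169997], P' = [3234651/169997 685048/169997 1219952/169997; 685048/169997 556737/169997 888554/169997; 1219952/169997 888554/169997 2005000/169997]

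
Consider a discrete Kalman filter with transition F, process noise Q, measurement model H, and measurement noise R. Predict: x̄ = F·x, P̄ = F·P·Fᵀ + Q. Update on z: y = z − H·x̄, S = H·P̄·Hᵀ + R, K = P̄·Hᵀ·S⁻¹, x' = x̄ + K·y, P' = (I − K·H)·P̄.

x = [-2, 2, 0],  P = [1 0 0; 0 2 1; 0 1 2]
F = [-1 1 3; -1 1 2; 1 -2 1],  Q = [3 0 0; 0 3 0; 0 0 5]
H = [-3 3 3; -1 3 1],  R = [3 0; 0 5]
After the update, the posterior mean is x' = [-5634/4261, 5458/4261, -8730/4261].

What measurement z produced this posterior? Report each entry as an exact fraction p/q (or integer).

x̄ = F·x = [4, 4, -6]
P̄ = F·P·Fᵀ + Q = [30 20 -4; 20 18 -4; -4 -4 12]
S = H·P̄·Hᵀ + R = [183 24; 24 73]
K = P̄·Hᵀ·S⁻¹ = [-1230/4261 1922/4261; -678/4261 1974/4261; 844/4261 -44/4261]
x' − x̄ = [-22678/4261, -11586/4261, 16836/4261] = K·y
y = (KᵀK)⁻¹·Kᵀ·(x' − x̄) = [20, 1]
z = y + H·x̄ = [20, 1] + [-18, 2] = [2, 3]

z = [2, 3]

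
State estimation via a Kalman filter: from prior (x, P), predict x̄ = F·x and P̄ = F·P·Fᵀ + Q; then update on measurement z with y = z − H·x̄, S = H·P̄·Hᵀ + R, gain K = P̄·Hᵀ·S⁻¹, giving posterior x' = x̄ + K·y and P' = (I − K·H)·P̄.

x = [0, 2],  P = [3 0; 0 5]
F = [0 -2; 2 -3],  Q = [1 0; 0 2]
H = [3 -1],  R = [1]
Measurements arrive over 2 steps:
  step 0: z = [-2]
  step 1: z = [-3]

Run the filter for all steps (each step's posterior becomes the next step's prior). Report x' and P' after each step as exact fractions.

step 0: x' = [-48/23, -290/69], P' = [120/23 349/23; 349/23 3110/69]
step 1: x' = [-2465/1098, -2068/549], P' = [19939/14274 26066/7137; 26066/7137 73796/7137]

step 0: x̄ = F·x = [-4, -6]
step 0: P̄ = F·P·Fᵀ + Q = [21 30; 30 59]
step 0: y = z − H·x̄ = [4]
step 0: S = H·P̄·Hᵀ + R = [69]
step 0: K = P̄·Hᵀ·S⁻¹ = [11/23; 31/69]
step 0: x' = x̄ + K·y = [-48/23, -290/69]
step 0: P' = (I − K·H)·P̄ = [120/23 349/23; 349/23 3110/69]
step 1: x̄ = F·x = [580/69, 194/23]
step 1: P̄ = F·P·Fᵀ + Q = [12509/69 4824/23; 4824/23 5668/23]
step 1: y = z − H·x̄ = [-455/23]
step 1: S = H·P̄·Hᵀ + R = [14274/23]
step 1: K = P̄·Hᵀ·S⁻¹ = [7685/14274; 4402/7137]
step 1: x' = x̄ + K·y = [-2465/1098, -2068/549]
step 1: P' = (I − K·H)·P̄ = [19939/14274 26066/7137; 26066/7137 73796/7137]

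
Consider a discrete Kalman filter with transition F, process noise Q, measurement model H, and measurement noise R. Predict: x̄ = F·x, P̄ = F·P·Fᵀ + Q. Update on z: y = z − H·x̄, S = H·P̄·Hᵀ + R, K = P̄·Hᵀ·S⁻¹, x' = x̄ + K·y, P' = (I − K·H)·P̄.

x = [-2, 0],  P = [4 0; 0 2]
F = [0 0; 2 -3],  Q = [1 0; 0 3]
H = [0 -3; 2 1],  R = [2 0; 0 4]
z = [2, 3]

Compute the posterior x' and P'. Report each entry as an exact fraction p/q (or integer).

x' = [1235/1377, -809/1377]
P' = [707/1377 -74/1377; -74/1377 296/1377]

x̄ = F·x = [0, -4]
P̄ = F·P·Fᵀ + Q = [1 0; 0 37]
y = z − H·x̄ = [-10, 7]
S = H·P̄·Hᵀ + R = [335 -111; -111 45]
K = P̄·Hᵀ·S⁻¹ = [37/459 335/1377; -148/459 37/1377]
x' = x̄ + K·y = [1235/1377, -809/1377]
P' = (I − K·H)·P̄ = [707/1377 -74/1377; -74/1377 296/1377]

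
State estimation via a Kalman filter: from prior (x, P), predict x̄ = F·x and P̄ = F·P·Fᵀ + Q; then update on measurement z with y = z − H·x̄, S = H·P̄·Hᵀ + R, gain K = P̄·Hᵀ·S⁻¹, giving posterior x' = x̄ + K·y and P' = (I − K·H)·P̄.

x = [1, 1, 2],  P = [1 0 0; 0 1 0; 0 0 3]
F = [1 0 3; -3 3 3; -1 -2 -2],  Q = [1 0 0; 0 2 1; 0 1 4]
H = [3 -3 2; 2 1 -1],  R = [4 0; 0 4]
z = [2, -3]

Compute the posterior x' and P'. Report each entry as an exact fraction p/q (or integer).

x̄ = F·x = [7, 6, -7]
P̄ = F·P·Fᵀ + Q = [29 24 -19; 24 47 -20; -19 -20 21]
y = z − H·x̄ = [13, -30]
S = H·P̄·Hᵀ + R = [352 -200; -200 400]
K = P̄·Hᵀ·S⁻¹ = [55/504 3869/12600; -103/504 467/2520; 11/504 -2351/12600]
x' = x̄ + K·y = [-1999/2520, -1117/504, -2819/2520]
P' = (I − K·H)·P̄ = [782/1575 367/630 547/1575; 367/630 215/63 2417/630; 547/1575 2417/630 8312/1575]

x' = [-1999/2520, -1117/504, -2819/2520]
P' = [782/1575 367/630 547/1575; 367/630 215/63 2417/630; 547/1575 2417/630 8312/1575]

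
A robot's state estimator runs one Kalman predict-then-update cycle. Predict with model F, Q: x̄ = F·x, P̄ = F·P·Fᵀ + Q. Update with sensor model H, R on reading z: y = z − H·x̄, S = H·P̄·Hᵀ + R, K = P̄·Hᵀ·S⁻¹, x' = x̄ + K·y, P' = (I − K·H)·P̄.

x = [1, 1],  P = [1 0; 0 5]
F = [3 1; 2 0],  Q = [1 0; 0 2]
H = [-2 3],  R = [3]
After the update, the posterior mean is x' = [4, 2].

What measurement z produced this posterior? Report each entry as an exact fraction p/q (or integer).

x̄ = F·x = [4, 2]
P̄ = F·P·Fᵀ + Q = [15 6; 6 6]
S = H·P̄·Hᵀ + R = [45]
K = P̄·Hᵀ·S⁻¹ = [-4/15; 2/15]
x' − x̄ = [0, 0] = K·y
y = (KᵀK)⁻¹·Kᵀ·(x' − x̄) = [0]
z = y + H·x̄ = [0] + [-2] = [-2]

z = [-2]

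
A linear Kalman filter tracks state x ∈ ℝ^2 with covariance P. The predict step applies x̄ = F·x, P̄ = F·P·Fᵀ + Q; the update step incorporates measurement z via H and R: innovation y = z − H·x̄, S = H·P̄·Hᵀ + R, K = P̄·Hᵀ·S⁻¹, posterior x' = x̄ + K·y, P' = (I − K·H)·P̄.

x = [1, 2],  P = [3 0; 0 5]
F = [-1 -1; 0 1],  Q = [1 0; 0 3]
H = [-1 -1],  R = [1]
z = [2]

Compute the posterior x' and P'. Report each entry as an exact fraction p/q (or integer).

x' = [-7/2, 13/8]
P' = [7 -13/2; -13/2 55/8]

x̄ = F·x = [-3, 2]
P̄ = F·P·Fᵀ + Q = [9 -5; -5 8]
y = z − H·x̄ = [1]
S = H·P̄·Hᵀ + R = [8]
K = P̄·Hᵀ·S⁻¹ = [-1/2; -3/8]
x' = x̄ + K·y = [-7/2, 13/8]
P' = (I − K·H)·P̄ = [7 -13/2; -13/2 55/8]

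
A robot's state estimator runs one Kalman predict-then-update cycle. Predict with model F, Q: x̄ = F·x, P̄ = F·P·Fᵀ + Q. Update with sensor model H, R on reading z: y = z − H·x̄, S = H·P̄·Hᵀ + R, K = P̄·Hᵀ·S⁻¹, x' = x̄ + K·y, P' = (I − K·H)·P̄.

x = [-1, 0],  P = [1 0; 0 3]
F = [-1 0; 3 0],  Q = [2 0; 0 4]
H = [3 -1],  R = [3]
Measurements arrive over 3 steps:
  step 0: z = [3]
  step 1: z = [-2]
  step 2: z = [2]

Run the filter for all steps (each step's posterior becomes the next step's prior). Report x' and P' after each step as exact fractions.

step 0: x' = [25/61, -117/61], P' = [39/61 81/61; 81/61 309/61]
step 1: x' = [-925/2929, 3167/2929], P' = [1829/2929 3687/2929; 3687/2929 13899/2929]
step 2: x' = [6703/19867, -19493/19867], P' = [86731/139069 174549/139069; 174549/139069 657561/139069]

step 0: x̄ = F·x = [1, -3]
step 0: P̄ = F·P·Fᵀ + Q = [3 -3; -3 13]
step 0: y = z − H·x̄ = [-3]
step 0: S = H·P̄·Hᵀ + R = [61]
step 0: K = P̄·Hᵀ·S⁻¹ = [12/61; -22/61]
step 0: x' = x̄ + K·y = [25/61, -117/61]
step 0: P' = (I − K·H)·P̄ = [39/61 81/61; 81/61 309/61]
step 1: x̄ = F·x = [-25/61, 75/61]
step 1: P̄ = F·P·Fᵀ + Q = [161/61 -117/61; -117/61 595/61]
step 1: y = z − H·x̄ = [28/61]
step 1: S = H·P̄·Hᵀ + R = [2929/61]
step 1: K = P̄·Hᵀ·S⁻¹ = [600/2929; -946/2929]
step 1: x' = x̄ + K·y = [-925/2929, 3167/2929]
step 1: P' = (I − K·H)·P̄ = [1829/2929 3687/2929; 3687/2929 13899/2929]
step 2: x̄ = F·x = [925/2929, -2775/2929]
step 2: P̄ = F·P·Fᵀ + Q = [7687/2929 -5487/2929; -5487/2929 28177/2929]
step 2: y = z − H·x̄ = [308/2929]
step 2: S = H·P̄·Hᵀ + R = [139069/2929]
step 2: K = P̄·Hᵀ·S⁻¹ = [28548/139069; -44638/139069]
step 2: x' = x̄ + K·y = [6703/19867, -19493/19867]
step 2: P' = (I − K·H)·P̄ = [86731/139069 174549/139069; 174549/139069 657561/139069]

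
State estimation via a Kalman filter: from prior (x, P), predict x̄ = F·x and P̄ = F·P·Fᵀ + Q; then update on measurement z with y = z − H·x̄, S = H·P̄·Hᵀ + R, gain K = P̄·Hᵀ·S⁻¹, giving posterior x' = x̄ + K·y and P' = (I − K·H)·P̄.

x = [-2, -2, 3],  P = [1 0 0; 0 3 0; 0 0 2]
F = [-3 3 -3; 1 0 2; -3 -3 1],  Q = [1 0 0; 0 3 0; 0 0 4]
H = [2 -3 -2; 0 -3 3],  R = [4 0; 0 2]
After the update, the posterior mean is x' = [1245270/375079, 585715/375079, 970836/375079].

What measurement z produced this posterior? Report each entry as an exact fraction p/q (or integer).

z = [-3, 3]

x̄ = F·x = [-9, 4, 15]
P̄ = F·P·Fᵀ + Q = [55 -15 -24; -15 12 1; -24 1 42]
S = H·P̄·Hᵀ + R = [884 -201; -201 470]
K = P̄·Hᵀ·S⁻¹ = [89983/375079 16935/375079; -38593/375079 -42840/375079; -38727/375079 81597/375079]
x' − x̄ = [4620981/375079, -914601/375079, -4655349/375079] = K·y
y = (KᵀK)⁻¹·Kᵀ·(x' − x̄) = [57, -30]
z = y + H·x̄ = [57, -30] + [-60, 33] = [-3, 3]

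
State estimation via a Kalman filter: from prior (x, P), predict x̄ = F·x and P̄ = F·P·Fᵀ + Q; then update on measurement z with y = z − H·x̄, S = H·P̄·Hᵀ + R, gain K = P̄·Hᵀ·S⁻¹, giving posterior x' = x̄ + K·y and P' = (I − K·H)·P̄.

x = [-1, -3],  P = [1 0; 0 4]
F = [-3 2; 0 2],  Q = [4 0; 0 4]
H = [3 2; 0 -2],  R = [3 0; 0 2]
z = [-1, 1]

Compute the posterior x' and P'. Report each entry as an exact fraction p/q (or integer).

x' = [235/1622, -554/811]
P' = [3327/6488 -237/811; -237/811 372/811]

x̄ = F·x = [-3, -6]
P̄ = F·P·Fᵀ + Q = [29 16; 16 20]
y = z − H·x̄ = [20, -11]
S = H·P̄·Hᵀ + R = [536 -176; -176 82]
K = P̄·Hᵀ·S⁻¹ = [2063/6488 237/811; 11/811 -372/811]
x' = x̄ + K·y = [235/1622, -554/811]
P' = (I − K·H)·P̄ = [3327/6488 -237/811; -237/811 372/811]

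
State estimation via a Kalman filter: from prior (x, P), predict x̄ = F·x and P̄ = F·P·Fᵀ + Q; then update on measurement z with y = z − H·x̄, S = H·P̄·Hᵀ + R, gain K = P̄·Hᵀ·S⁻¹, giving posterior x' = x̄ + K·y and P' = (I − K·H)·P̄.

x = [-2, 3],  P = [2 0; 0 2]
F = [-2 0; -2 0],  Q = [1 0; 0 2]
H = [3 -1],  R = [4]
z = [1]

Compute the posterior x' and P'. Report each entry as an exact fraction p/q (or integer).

x̄ = F·x = [4, 4]
P̄ = F·P·Fᵀ + Q = [9 8; 8 10]
y = z − H·x̄ = [-7]
S = H·P̄·Hᵀ + R = [47]
K = P̄·Hᵀ·S⁻¹ = [19/47; 14/47]
x' = x̄ + K·y = [55/47, 90/47]
P' = (I − K·H)·P̄ = [62/47 110/47; 110/47 274/47]

x' = [55/47, 90/47]
P' = [62/47 110/47; 110/47 274/47]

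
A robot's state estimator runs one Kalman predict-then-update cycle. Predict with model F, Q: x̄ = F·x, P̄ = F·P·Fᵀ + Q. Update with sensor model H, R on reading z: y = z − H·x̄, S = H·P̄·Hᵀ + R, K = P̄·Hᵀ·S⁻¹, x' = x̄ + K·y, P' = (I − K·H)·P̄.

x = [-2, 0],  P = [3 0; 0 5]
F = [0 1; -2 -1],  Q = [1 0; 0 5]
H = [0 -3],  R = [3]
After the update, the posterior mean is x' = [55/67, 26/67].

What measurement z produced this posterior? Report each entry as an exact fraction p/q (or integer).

z = [-1]

x̄ = F·x = [0, 4]
P̄ = F·P·Fᵀ + Q = [6 -5; -5 22]
S = H·P̄·Hᵀ + R = [201]
K = P̄·Hᵀ·S⁻¹ = [5/67; -22/67]
x' − x̄ = [55/67, -242/67] = K·y
y = (KᵀK)⁻¹·Kᵀ·(x' − x̄) = [11]
z = y + H·x̄ = [11] + [-12] = [-1]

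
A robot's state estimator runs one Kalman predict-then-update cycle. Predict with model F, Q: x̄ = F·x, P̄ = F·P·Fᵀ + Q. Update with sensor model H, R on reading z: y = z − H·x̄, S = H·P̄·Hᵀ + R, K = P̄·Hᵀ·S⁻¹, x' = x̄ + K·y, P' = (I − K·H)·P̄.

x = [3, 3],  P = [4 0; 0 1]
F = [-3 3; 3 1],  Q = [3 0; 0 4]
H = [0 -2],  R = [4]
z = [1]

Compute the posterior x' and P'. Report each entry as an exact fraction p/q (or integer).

x' = [275/28, -17/84]
P' = [309/14 -11/14; -11/14 41/42]

x̄ = F·x = [0, 12]
P̄ = F·P·Fᵀ + Q = [48 -33; -33 41]
y = z − H·x̄ = [25]
S = H·P̄·Hᵀ + R = [168]
K = P̄·Hᵀ·S⁻¹ = [11/28; -41/84]
x' = x̄ + K·y = [275/28, -17/84]
P' = (I − K·H)·P̄ = [309/14 -11/14; -11/14 41/42]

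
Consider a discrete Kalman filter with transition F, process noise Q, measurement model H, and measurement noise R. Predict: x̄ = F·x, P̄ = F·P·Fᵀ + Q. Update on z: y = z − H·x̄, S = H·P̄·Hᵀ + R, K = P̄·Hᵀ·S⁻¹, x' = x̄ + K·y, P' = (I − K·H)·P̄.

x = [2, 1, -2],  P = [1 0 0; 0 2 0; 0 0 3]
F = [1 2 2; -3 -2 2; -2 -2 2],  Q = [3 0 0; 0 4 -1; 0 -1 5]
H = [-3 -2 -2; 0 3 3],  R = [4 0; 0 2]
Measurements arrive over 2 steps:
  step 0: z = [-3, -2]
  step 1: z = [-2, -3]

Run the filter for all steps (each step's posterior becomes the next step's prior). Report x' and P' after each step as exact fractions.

step 0: x̄ = F·x = [0, -12, -10]
step 0: P̄ = F·P·Fᵀ + Q = [24 1 2; 1 33 25; 2 25 29]
step 0: y = z − H·x̄ = [-47, 64]
step 0: S = H·P̄·Hᵀ + R = [704 -699; -699 1010]
step 0: K = P̄·Hᵀ·S⁻¹ = [-72489/222439 -48186/222439; 1436/222439 39315/222439; -1902/222439 34362/222439]
step 0: x' = x̄ + K·y = [323079/222439, -220600/222439, 64172/222439]
step 0: P' = (I − K·H)·P̄ = [118068/222439 -19388/222439 -12736/222439; -19388/222439 670561/222439 -644351/222439; -12736/222439 -644351/222439 667259/222439]
step 1: x̄ = F·x = [10223/222439, -57099/31777, -76614/222439]
step 1: P̄ = F·P·Fᵀ + Q = [853361/222439 -23052/31777 -107544/222439; -23052/31777 1768376/31777 1560791/31777; -107544/222439 1560791/31777 12037339/222439]
step 1: y = z − H·x̄ = [-1366823/222439, 761604/222439]
step 1: S = H·P̄·Hᵀ + R = [190411289/222439 -275182098/222439; -275182098/222439 416848283/222439]
step 1: K = P̄·Hᵀ·S⁻¹ = [-4787714967/16397447497 -3192340518/16397447497; 53307212/16397447497 2785319985/16397447497; -236761944/16397447497 2553554988/16397447497]
step 1: x' = x̄ + K·y = [19242537200/16397447497, -20254971763/16397447497, 4550170254/16397447497]
step 1: P' = (I − K·H)·P̄ = [7802437964/16397447497 -1308996276/16397447497 -819230736/16397447497; -1308996276/16397447497 48139131699/16397447497 -46282251709/16397447497; -819230736/16397447497 -46282251709/16397447497 47984621701/16397447497]

step 0: x' = [323079/222439, -220600/222439, 64172/222439], P' = [118068/222439 -19388/222439 -12736/222439; -19388/222439 670561/222439 -644351/222439; -12736/222439 -644351/222439 667259/222439]
step 1: x' = [19242537200/16397447497, -20254971763/16397447497, 4550170254/16397447497], P' = [7802437964/16397447497 -1308996276/16397447497 -819230736/16397447497; -1308996276/16397447497 48139131699/16397447497 -46282251709/16397447497; -819230736/16397447497 -46282251709/16397447497 47984621701/16397447497]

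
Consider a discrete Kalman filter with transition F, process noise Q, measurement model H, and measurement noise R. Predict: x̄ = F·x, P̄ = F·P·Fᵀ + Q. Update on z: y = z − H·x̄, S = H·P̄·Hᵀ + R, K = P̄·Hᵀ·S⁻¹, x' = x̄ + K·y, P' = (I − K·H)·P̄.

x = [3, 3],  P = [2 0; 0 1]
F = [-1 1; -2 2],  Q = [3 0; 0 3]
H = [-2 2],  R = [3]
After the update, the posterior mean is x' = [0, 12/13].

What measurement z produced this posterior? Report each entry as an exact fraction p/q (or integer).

z = [2]

x̄ = F·x = [0, 0]
P̄ = F·P·Fᵀ + Q = [6 6; 6 15]
S = H·P̄·Hᵀ + R = [39]
K = P̄·Hᵀ·S⁻¹ = [0; 6/13]
x' − x̄ = [0, 12/13] = K·y
y = (KᵀK)⁻¹·Kᵀ·(x' − x̄) = [2]
z = y + H·x̄ = [2] + [0] = [2]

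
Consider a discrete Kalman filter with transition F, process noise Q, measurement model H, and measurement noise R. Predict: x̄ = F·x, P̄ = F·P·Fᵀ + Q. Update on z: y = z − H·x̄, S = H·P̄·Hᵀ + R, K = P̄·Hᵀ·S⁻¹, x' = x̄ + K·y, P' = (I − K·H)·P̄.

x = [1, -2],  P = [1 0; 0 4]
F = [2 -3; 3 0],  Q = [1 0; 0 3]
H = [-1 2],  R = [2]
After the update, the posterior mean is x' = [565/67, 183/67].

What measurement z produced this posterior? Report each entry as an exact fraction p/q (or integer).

z = [-3]

x̄ = F·x = [8, 3]
P̄ = F·P·Fᵀ + Q = [41 6; 6 12]
S = H·P̄·Hᵀ + R = [67]
K = P̄·Hᵀ·S⁻¹ = [-29/67; 18/67]
x' − x̄ = [29/67, -18/67] = K·y
y = (KᵀK)⁻¹·Kᵀ·(x' − x̄) = [-1]
z = y + H·x̄ = [-1] + [-2] = [-3]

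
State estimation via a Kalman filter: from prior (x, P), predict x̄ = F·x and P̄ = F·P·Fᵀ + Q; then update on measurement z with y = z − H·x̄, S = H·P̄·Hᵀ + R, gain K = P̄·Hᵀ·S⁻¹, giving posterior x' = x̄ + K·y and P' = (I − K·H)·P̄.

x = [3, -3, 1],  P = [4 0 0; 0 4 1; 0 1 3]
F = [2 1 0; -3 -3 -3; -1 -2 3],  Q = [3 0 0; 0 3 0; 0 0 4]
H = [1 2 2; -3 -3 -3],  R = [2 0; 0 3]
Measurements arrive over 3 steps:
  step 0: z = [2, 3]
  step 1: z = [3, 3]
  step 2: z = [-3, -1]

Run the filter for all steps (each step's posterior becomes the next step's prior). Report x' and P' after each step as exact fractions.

step 0: x̄ = F·x = [3, -3, 6]
step 0: P̄ = F·P·Fᵀ + Q = [23 -39 -13; -39 120 6; -13 6 39]
step 0: y = z − H·x̄ = [-7, 21]
step 0: S = H·P̄·Hᵀ + R = [501 -627; -627 813]
step 0: K = P̄·Hᵀ·S⁻¹ = [-157/197 -100/197; 529/788 155/788; 803/4728 61/4728]
step 0: x' = x̄ + K·y = [-410/197, -703/197, 6007/1182]
step 0: P' = (I − K·H)·P̄ = [514/197 -342/197 -72/197; -342/197 11169/394 -21125/788; -72/197 -21125/788 128417/4728]
step 1: x̄ = F·x = [-1523/197, 671/394, 9639/394]
step 1: P̄ = F·P·Fᵀ + Q = [13727/394 -1935/788 -107051/788; -1935/788 8955/1576 723/1576; -107051/788 723/1576 1073883/1576]
step 1: y = z − H·x̄ = [-8196/197, 11487/197]
step 1: S = H·P̄·Hᵀ + R = [880827/394 -588585/197; -588585/197 791745/197]
step 1: K = P̄·Hᵀ·S⁻¹ = [-387825/510521 -1244404/2552605; 113111/1021042 406391/5105210; 2144573/3063126 1729259/15315630]
step 1: x' = x̄ + K·y = [-11619379/2552605, 4430768/2552605, 4901079/2552605]
step 1: P' = (I − K·H)·P̄ = [6367058/2552605 -971946/2552605 -4150708/2552605; -971946/2552605 55888233/10210420 -52813231/10210420; -4150708/2552605 -52813231/10210420 204789671/30631260]
step 2: x̄ = F·x = [-3761598/510521, 6862596/2552605, 3492216/510521]
step 2: P̄ = F·P·Fᵀ + Q = [34568257/2042084 -2742735/1021042 -80266139/2042084; -2742735/1021042 14434803/2552605 2043171/1021042; -80266139/2042084 2043171/1021042 324411297/2042084]
step 2: y = z − H·x̄ = [-37497177/2552605, 1272223/232055]
step 2: S = H·P̄·Hᵀ + R = [5360866413/10210420 -158719458/232055; -158719458/232055 212602047/232055]
step 2: K = P̄·Hᵀ·S⁻¹ = [-11350928181/14981627341 -7244524324/14981627341; 1553993942/14981627341 916340221/14981627341; 31718688101/44944882023 5789880439/44944882023]
step 2: x' = x̄ + K·y = [16638026935/14981627341, 22473571163/14981627341, -126752424154/44944882023]
step 2: P' = (I − K·H)·P̄ = [37190905010/14981627341 -4940668326/14981627341 -25005712360/14981627341; -4940668326/14981627341 78761710329/14981627341 -74737382224/14981627341; -25005712360/14981627341 -74737382224/14981627341 293439403313/44944882023]

step 0: x' = [-410/197, -703/197, 6007/1182], P' = [514/197 -342/197 -72/197; -342/197 11169/394 -21125/788; -72/197 -21125/788 128417/4728]
step 1: x' = [-11619379/2552605, 4430768/2552605, 4901079/2552605], P' = [6367058/2552605 -971946/2552605 -4150708/2552605; -971946/2552605 55888233/10210420 -52813231/10210420; -4150708/2552605 -52813231/10210420 204789671/30631260]
step 2: x' = [16638026935/14981627341, 22473571163/14981627341, -126752424154/44944882023], P' = [37190905010/14981627341 -4940668326/14981627341 -25005712360/14981627341; -4940668326/14981627341 78761710329/14981627341 -74737382224/14981627341; -25005712360/14981627341 -74737382224/14981627341 293439403313/44944882023]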